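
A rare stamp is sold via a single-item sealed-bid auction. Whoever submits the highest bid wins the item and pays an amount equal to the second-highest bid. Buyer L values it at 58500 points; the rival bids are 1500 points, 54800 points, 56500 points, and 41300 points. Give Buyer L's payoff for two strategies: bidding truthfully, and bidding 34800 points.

The highest competing bid is 56500 points.
Bidding truthfully at 58500 points: Buyer L has the top bid, wins, and pays the second-highest bid 56500 points. Payoff = 58500 points − 56500 points = 2000 points.
Bidding 34800 points: the top bid is 56500 points (a rival), so Buyer L loses. Payoff = 0 points.
This is the dominant-strategy logic: truthful bidding weakly beats any alternative.

(a) 2000 points  (b) 0 points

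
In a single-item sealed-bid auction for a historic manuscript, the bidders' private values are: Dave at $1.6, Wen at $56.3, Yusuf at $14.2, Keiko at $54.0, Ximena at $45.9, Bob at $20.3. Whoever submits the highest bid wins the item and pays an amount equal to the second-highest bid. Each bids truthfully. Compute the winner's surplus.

Winner's surplus: $2.3.

Ordered from highest: Wen $56.3; Keiko $54.0; Ximena $45.9; Bob $20.3; Yusuf $14.2; Dave $1.6.
Wen wins with the top bid and pays the second-highest, $54.0.
Surplus = $56.3 − $54.0 = $2.3.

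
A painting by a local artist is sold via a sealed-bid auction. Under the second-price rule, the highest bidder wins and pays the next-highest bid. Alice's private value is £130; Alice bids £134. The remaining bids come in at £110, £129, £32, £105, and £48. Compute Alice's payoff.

Highest competing bid: £129.
Alice's bid £134 is the highest overall, so Alice wins and pays the second-highest bid, £129.
Payoff = value − price = £130 − £129 = £1.

£1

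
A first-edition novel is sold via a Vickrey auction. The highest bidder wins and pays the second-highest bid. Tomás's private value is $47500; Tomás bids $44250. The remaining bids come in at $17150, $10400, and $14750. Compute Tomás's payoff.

Highest competing bid: $17150.
Tomás's bid $44250 is the highest overall, so Tomás wins and pays the second-highest bid, $17150.
Payoff = value − price = $47500 − $17150 = $30350.

Tomás's payoff: $30350.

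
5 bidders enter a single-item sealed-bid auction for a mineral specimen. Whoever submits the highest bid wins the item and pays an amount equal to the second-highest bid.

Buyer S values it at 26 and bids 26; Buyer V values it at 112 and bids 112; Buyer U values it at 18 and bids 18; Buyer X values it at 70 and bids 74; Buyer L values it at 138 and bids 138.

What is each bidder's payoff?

Payoffs: Buyer S 0, Buyer V 0, Buyer U 0, Buyer X 0, Buyer L 26.

Ranking the bids: Buyer L 138 > Buyer V 112 > Buyer X 74 > Buyer S 26 > Buyer U 18.
Buyer L has the top bid and wins; the price is the second-highest bid, 112.
Buyer L's payoff = 138 − 112 = 26. All other bidders lose, so their payoff is 0.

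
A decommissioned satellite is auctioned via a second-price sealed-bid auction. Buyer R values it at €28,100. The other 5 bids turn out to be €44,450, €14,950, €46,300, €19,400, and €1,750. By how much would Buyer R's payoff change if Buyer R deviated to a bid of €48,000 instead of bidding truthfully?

Payoff change: -€18,200.

The highest competing bid is €46,300.
Bidding truthfully at €28,100: the top bid is €46,300 (a rival), so Buyer R loses. Payoff = €0.
Bidding €48,000: Buyer R has the top bid, wins, and pays the second-highest bid €46,300. Payoff = €28,100 − €46,300 = -€18,200.
Change = -€18,200 − €0 = -€18,200.
Deviating from a truthful bid can only lose payoff in a second-price auction — never gain.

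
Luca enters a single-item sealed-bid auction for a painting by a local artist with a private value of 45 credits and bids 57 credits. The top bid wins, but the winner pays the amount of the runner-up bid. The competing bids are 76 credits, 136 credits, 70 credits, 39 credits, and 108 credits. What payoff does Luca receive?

Payoff = 0 credits.

Highest competing bid: 136 credits.
Luca's bid 57 credits is not the highest, so Luca loses, pays nothing, and earns zero payoff.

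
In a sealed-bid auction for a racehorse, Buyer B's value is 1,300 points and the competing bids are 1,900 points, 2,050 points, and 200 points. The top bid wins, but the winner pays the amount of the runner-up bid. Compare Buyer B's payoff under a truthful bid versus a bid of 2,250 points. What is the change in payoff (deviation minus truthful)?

The highest competing bid is 2,050 points.
Bidding truthfully at 1,300 points: the top bid is 2,050 points (a rival), so Buyer B loses. Payoff = 0 points.
Bidding 2,250 points: Buyer B has the top bid, wins, and pays the second-highest bid 2,050 points. Payoff = 1,300 points − 2,050 points = -750 points.
Change = -750 points − 0 points = -750 points.
Deviating from a truthful bid can only lose payoff in a second-price auction — never gain.

-750 points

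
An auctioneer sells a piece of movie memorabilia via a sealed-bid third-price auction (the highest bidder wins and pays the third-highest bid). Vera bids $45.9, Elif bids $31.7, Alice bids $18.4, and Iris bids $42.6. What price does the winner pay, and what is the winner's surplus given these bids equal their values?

Ordered from highest: Vera $45.9; Iris $42.6; Elif $31.7; Alice $18.4.
Vera is the highest bidder, so Vera wins.
Under the third-price rule, the price is the third-highest bid: $31.7.
Surplus = $45.9 − $31.7 = $14.2.

Price $31.7; surplus $14.2.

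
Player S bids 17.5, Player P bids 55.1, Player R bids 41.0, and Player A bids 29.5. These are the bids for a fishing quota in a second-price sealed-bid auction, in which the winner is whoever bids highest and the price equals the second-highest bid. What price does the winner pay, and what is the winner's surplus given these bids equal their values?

Ranking the bids: Player P 55.1, then Player R 41.0, then Player A 29.5, then Player S 17.5.
Player P is the highest bidder, so Player P wins.
Under the second-price rule, the price is the second-highest bid: 41.0.
Surplus = 55.1 − 41.0 = 14.1.

Price 41.0; surplus 14.1.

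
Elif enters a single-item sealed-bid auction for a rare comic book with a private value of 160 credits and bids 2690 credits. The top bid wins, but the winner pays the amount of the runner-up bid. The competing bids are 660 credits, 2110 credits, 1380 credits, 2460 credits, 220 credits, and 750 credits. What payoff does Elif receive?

-2300 credits

Highest competing bid: 2460 credits.
Elif's bid 2690 credits is the highest overall, so Elif wins and pays the second-highest bid, 2460 credits.
Payoff = value − price = 160 credits − 2460 credits = -2300 credits.
Overbidding won the item at a price above value — truthful bidding would have avoided this loss.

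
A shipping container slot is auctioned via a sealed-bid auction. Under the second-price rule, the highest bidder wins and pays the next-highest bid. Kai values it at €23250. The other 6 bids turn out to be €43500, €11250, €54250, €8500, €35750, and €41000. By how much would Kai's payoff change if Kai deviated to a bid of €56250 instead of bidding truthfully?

Payoff change: -€31000.

The highest competing bid is €54250.
Bidding truthfully at €23250: the top bid is €54250 (a rival), so Kai loses. Payoff = €0.
Bidding €56250: Kai has the top bid, wins, and pays the second-highest bid €54250. Payoff = €23250 − €54250 = -€31000.
Change = -€31000 − €0 = -€31000.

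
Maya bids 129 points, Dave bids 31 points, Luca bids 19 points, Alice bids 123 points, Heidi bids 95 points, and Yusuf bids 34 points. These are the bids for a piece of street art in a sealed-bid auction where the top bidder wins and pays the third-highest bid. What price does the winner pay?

95 points

Bids in descending order: Maya 129 points; Alice 123 points; Heidi 95 points; Yusuf 34 points; Dave 31 points; Luca 19 points.
Maya is the highest bidder, so Maya wins.
Under the third-price rule, the price is the third-highest bid: 95 points.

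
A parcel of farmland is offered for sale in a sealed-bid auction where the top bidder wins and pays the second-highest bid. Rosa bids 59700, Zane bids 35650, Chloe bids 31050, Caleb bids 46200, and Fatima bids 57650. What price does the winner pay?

57650

Bids in descending order: Rosa 59700; Fatima 57650; Caleb 46200; Zane 35650; Chloe 31050.
Rosa is the highest bidder, so Rosa wins.
Under the second-price rule, the price is the second-highest bid: 57650.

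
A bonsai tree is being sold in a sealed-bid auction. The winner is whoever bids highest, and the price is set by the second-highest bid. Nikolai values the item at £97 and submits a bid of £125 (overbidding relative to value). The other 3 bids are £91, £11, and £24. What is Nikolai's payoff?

£6

Highest competing bid: £91.
Nikolai's bid £125 is the highest overall, so Nikolai wins and pays the second-highest bid, £91.
Payoff = value − price = £97 − £91 = £6.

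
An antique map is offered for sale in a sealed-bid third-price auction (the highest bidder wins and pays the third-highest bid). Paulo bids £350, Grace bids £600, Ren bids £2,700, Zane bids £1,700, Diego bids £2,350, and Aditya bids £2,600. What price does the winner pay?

Ordered from highest: Ren £2,700, then Aditya £2,600, then Diego £2,350, then Zane £1,700, then Grace £600, then Paulo £350.
Ren is the highest bidder, so Ren wins.
Under the third-price rule, the price is the third-highest bid: £2,350.

£2,350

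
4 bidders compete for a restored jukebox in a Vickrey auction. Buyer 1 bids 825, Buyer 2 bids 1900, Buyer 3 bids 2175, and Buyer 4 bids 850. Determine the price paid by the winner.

Price paid: 1900.

Ordered from highest: Buyer 3 2175 > Buyer 2 1900 > Buyer 4 850 > Buyer 1 825.
Buyer 3 has the highest bid, so Buyer 3 wins.
The second-highest bid is 1900, so that is what Buyer 3 pays.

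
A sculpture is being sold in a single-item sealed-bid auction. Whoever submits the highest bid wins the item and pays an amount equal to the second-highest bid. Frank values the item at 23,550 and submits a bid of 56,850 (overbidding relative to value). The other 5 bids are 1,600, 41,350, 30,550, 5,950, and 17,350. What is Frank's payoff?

Highest competing bid: 41,350.
Frank's bid 56,850 is the highest overall, so Frank wins and pays the second-highest bid, 41,350.
Payoff = value − price = 23,550 − 41,350 = -17,800.
Overbidding won the item at a price above value — truthful bidding would have avoided this loss.

-17,800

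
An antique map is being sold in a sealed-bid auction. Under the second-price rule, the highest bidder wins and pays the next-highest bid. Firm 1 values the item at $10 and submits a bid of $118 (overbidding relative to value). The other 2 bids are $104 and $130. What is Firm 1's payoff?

Highest competing bid: $130.
Firm 1's bid $118 is not the highest, so Firm 1 loses, pays nothing, and earns zero payoff.

Payoff = $0.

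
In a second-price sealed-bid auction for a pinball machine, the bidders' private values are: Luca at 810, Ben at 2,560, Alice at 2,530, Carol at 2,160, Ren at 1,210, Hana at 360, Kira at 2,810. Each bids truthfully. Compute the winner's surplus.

250

Ranking the bids: Kira 2,810 > Ben 2,560 > Alice 2,530 > Carol 2,160 > Ren 1,210 > Luca 810 > Hana 360.
Kira wins with the top bid and pays the second-highest, 2,560.
Surplus = 2,810 − 2,560 = 250.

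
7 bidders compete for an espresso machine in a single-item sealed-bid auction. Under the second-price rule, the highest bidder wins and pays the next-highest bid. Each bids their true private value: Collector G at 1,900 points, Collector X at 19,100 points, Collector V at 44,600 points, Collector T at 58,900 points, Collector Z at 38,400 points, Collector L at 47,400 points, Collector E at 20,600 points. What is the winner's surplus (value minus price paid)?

Sorted high to low: Collector T 58,900 points; Collector L 47,400 points; Collector V 44,600 points; Collector Z 38,400 points; Collector E 20,600 points; Collector X 19,100 points; Collector G 1,900 points.
Collector T wins with the top bid and pays the second-highest, 47,400 points.
Surplus = 58,900 points − 47,400 points = 11,500 points.

Winner's surplus: 11,500 points.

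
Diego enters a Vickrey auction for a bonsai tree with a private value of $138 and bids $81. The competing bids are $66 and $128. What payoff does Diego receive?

Diego's payoff: $0.

Highest competing bid: $128.
Diego's bid $81 is not the highest, so Diego loses, pays nothing, and earns zero payoff.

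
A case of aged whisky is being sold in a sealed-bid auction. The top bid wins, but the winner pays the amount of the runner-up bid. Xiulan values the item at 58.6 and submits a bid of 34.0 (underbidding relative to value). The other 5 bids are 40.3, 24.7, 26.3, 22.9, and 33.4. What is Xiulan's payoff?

0.0

Highest competing bid: 40.3.
Xiulan's bid 34.0 is not the highest, so Xiulan loses, pays nothing, and earns zero payoff.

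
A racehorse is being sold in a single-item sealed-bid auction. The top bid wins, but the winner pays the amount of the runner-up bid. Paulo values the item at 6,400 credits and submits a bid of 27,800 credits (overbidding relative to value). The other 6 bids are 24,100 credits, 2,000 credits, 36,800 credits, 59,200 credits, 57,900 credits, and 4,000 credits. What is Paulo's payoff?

0 credits

Highest competing bid: 59,200 credits.
Paulo's bid 27,800 credits is not the highest, so Paulo loses, pays nothing, and earns zero payoff.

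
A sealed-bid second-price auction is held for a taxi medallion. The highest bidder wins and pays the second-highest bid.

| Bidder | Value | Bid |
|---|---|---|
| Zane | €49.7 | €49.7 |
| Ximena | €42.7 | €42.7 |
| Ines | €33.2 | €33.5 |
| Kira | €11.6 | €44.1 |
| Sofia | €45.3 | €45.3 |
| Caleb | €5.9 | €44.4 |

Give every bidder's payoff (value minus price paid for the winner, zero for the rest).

Ordered from highest: Zane €49.7 > Sofia €45.3 > Caleb €44.4 > Kira €44.1 > Ximena €42.7 > Ines €33.5.
Zane has the top bid and wins; the price is the second-highest bid, €45.3.
Zane's payoff = €49.7 − €45.3 = €4.4. All other bidders lose, so their payoff is 0.

Payoffs: Zane €4.4, Ximena €0.0, Ines €0.0, Kira €0.0, Sofia €0.0, Caleb €0.0.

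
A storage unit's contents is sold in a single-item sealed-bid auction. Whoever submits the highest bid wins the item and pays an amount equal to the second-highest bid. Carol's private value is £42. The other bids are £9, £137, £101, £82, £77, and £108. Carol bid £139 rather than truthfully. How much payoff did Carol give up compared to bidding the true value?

The highest competing bid is £137.
Bidding truthfully at £42: the top bid is £137 (a rival), so Carol loses. Payoff = £0.
Bidding £139: Carol has the top bid, wins, and pays the second-highest bid £137. Payoff = £42 − £137 = -£95.
Regret = truthful payoff − actual payoff = £0 − -£95 = £95.

Regret: £95.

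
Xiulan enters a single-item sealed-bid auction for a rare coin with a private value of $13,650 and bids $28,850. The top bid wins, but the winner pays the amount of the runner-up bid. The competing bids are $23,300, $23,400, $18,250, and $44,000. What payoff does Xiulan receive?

Highest competing bid: $44,000.
Xiulan's bid $28,850 is not the highest, so Xiulan loses, pays nothing, and earns zero payoff.

Xiulan's payoff: $0.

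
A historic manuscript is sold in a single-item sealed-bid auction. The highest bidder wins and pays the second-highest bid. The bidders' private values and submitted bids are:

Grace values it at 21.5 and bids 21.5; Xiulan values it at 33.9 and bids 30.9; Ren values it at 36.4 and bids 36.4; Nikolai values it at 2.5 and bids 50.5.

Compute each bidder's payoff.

Ranking the bids: Nikolai 50.5, then Ren 36.4, then Xiulan 30.9, then Grace 21.5.
Nikolai has the top bid and wins; the price is the second-highest bid, 36.4.
Nikolai's payoff = 2.5 − 36.4 = -33.9. All other bidders lose, so their payoff is 0.

Grace 0.0, Xiulan 0.0, Ren 0.0, Nikolai -33.9.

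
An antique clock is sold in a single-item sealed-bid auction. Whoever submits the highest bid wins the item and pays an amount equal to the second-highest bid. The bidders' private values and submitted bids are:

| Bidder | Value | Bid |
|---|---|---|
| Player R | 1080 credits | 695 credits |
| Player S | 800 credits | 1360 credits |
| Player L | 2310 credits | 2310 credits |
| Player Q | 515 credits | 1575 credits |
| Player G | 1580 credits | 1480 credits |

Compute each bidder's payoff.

Ordered from highest: Player L 2310 credits > Player Q 1575 credits > Player G 1480 credits > Player S 1360 credits > Player R 695 credits.
Player L has the top bid and wins; the price is the second-highest bid, 1575 credits.
Player L's payoff = 2310 credits − 1575 credits = 735 credits. All other bidders lose, so their payoff is 0.

Player R 0 credits, Player S 0 credits, Player L 735 credits, Player Q 0 credits, Player G 0 credits.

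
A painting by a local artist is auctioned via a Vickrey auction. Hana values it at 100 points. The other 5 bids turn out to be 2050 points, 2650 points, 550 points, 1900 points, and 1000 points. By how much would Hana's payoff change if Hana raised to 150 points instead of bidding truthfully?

Change in payoff: 0 points.

The highest competing bid is 2650 points.
Bidding truthfully at 100 points: the top bid is 2650 points (a rival), so Hana loses. Payoff = 0 points.
Bidding 150 points: the top bid is 2650 points (a rival), so Hana loses. Payoff = 0 points.
Change = 0 points − 0 points = 0 points.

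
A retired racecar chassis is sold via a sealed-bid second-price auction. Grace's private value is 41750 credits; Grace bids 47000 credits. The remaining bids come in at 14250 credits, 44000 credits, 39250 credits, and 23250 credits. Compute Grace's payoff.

Highest competing bid: 44000 credits.
Grace's bid 47000 credits is the highest overall, so Grace wins and pays the second-highest bid, 44000 credits.
Payoff = value − price = 41750 credits − 44000 credits = -2250 credits.
Overbidding won the item at a price above value — truthful bidding would have avoided this loss.

Grace's payoff: -2250 credits.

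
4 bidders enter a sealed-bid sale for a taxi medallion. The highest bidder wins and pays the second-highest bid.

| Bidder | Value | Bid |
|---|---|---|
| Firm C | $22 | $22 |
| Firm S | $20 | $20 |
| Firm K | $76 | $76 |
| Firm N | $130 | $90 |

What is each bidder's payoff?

Payoffs: Firm C $0, Firm S $0, Firm K $0, Firm N $54.

Sorted high to low: Firm N $90 > Firm K $76 > Firm C $22 > Firm S $20.
Firm N has the top bid and wins; the price is the second-highest bid, $76.
Firm N's payoff = $130 − $76 = $54. All other bidders lose, so their payoff is 0.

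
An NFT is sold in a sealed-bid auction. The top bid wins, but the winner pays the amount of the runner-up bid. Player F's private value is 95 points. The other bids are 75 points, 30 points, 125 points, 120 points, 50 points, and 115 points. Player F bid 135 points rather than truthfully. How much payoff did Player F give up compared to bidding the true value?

30 points

The highest competing bid is 125 points.
Bidding truthfully at 95 points: the top bid is 125 points (a rival), so Player F loses. Payoff = 0 points.
Bidding 135 points: Player F has the top bid, wins, and pays the second-highest bid 125 points. Payoff = 95 points − 125 points = -30 points.
Regret = truthful payoff − actual payoff = 0 points − -30 points = 30 points.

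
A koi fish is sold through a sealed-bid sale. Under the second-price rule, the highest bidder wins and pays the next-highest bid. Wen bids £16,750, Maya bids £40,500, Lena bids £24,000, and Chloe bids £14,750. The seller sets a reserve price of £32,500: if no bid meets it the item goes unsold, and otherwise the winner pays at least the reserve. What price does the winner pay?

The winner pays £32,500.

Ranking the bids: Maya £40,500; Lena £24,000; Wen £16,750; Chloe £14,750.
Maya has the highest bid, so Maya wins.
The second-highest bid is £24,000, but the reserve £32,500 is higher, so the price is the reserve.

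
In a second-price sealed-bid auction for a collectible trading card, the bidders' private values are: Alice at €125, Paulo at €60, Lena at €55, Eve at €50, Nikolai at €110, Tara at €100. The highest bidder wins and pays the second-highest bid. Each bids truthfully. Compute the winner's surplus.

Sorted high to low: Alice €125 > Nikolai €110 > Tara €100 > Paulo €60 > Lena €55 > Eve €50.
Alice wins with the top bid and pays the second-highest, €110.
Surplus = €125 − €110 = €15.

Surplus = €15.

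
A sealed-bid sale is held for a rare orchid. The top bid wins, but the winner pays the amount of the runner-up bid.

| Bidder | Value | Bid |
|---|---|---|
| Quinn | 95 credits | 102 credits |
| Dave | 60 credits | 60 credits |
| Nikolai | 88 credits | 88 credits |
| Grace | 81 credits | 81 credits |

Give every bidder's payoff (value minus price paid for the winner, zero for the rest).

Quinn 7 credits, Dave 0 credits, Nikolai 0 credits, Grace 0 credits.

Bids in descending order: Quinn 102 credits, then Nikolai 88 credits, then Grace 81 credits, then Dave 60 credits.
Quinn has the top bid and wins; the price is the second-highest bid, 88 credits.
Quinn's payoff = 95 credits − 88 credits = 7 credits. All other bidders lose, so their payoff is 0.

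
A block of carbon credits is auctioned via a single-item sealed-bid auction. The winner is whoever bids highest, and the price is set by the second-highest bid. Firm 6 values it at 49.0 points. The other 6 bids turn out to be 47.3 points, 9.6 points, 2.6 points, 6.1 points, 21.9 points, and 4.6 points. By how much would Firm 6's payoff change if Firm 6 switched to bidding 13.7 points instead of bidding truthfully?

-1.7 points

The highest competing bid is 47.3 points.
Bidding truthfully at 49.0 points: Firm 6 has the top bid, wins, and pays the second-highest bid 47.3 points. Payoff = 49.0 points − 47.3 points = 1.7 points.
Bidding 13.7 points: the top bid is 47.3 points (a rival), so Firm 6 loses. Payoff = 0.0 points.
Change = 0.0 points − 1.7 points = -1.7 points.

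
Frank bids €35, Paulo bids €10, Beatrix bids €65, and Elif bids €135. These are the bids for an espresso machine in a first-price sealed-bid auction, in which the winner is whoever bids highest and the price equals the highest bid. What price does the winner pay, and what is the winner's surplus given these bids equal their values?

Price €135; surplus €0.

Sorted high to low: Elif €135; Beatrix €65; Frank €35; Paulo €10.
Elif is the highest bidder, so Elif wins.
Under the first-price rule, the price is the highest bid: €135.
Surplus = €135 − €135 = €0.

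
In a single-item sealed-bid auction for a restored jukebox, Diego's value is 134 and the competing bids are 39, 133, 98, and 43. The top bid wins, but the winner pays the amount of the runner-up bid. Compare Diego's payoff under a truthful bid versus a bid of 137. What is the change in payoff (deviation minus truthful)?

The highest competing bid is 133.
Bidding truthfully at 134: Diego has the top bid, wins, and pays the second-highest bid 133. Payoff = 134 − 133 = 1.
Bidding 137: Diego has the top bid, wins, and pays the second-highest bid 133. Payoff = 134 − 133 = 1.
Change = 1 − 1 = 0.

Payoff change: 0.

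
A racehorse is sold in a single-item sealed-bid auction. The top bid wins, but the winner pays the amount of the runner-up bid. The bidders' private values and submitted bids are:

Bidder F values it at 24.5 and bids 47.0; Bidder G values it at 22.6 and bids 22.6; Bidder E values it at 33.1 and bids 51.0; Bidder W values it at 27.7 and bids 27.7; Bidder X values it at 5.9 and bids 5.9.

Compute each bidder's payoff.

Bidder F 0.0, Bidder G 0.0, Bidder E -13.9, Bidder W 0.0, Bidder X 0.0.

Sorted high to low: Bidder E 51.0; Bidder F 47.0; Bidder W 27.7; Bidder G 22.6; Bidder X 5.9.
Bidder E has the top bid and wins; the price is the second-highest bid, 47.0.
Bidder E's payoff = 33.1 − 47.0 = -13.9. All other bidders lose, so their payoff is 0.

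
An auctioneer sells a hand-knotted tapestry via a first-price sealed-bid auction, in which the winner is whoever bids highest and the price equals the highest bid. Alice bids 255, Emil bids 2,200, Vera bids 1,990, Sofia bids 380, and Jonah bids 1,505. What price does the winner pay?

Bids in descending order: Emil 2,200; Vera 1,990; Jonah 1,505; Sofia 380; Alice 255.
Emil is the highest bidder, so Emil wins.
Under the first-price rule, the price is the highest bid: 2,200.

2,200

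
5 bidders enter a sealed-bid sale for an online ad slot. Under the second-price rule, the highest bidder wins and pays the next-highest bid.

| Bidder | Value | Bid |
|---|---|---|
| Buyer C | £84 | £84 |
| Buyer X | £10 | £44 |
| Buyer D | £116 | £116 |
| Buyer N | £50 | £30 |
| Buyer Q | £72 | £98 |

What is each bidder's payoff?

Payoffs: Buyer C £0, Buyer X £0, Buyer D £18, Buyer N £0, Buyer Q £0.

Sorted high to low: Buyer D £116 > Buyer Q £98 > Buyer C £84 > Buyer X £44 > Buyer N £30.
Buyer D has the top bid and wins; the price is the second-highest bid, £98.
Buyer D's payoff = £116 − £98 = £18. All other bidders lose, so their payoff is 0.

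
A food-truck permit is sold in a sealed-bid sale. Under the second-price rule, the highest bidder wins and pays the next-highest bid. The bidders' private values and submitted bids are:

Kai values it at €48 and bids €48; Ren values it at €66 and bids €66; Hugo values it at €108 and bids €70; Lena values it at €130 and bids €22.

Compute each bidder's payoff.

Sorted high to low: Hugo €70; Ren €66; Kai €48; Lena €22.
Hugo has the top bid and wins; the price is the second-highest bid, €66.
Hugo's payoff = €108 − €66 = €42. All other bidders lose, so their payoff is 0.

Kai €0, Ren €0, Hugo €42, Lena €0.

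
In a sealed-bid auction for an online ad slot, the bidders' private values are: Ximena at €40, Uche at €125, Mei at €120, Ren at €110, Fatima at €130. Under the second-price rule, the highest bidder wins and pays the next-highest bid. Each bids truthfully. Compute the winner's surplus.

€5

Ranking the bids: Fatima €130, then Uche €125, then Mei €120, then Ren €110, then Ximena €40.
Fatima wins with the top bid and pays the second-highest, €125.
Surplus = €130 − €125 = €5.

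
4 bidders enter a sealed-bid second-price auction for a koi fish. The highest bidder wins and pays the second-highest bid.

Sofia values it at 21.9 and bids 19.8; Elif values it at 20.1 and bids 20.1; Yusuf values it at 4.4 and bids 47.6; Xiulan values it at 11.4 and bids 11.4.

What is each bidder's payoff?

Bids in descending order: Yusuf 47.6; Elif 20.1; Sofia 19.8; Xiulan 11.4.
Yusuf has the top bid and wins; the price is the second-highest bid, 20.1.
Yusuf's payoff = 4.4 − 20.1 = -15.7. All other bidders lose, so their payoff is 0.

Sofia 0.0, Elif 0.0, Yusuf -15.7, Xiulan 0.0.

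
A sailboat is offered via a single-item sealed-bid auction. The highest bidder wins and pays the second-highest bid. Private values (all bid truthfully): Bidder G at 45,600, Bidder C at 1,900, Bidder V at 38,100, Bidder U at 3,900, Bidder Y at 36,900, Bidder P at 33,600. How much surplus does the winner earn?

Surplus = 7,500.

Ordered from highest: Bidder G 45,600, then Bidder V 38,100, then Bidder Y 36,900, then Bidder P 33,600, then Bidder U 3,900, then Bidder C 1,900.
Bidder G wins with the top bid and pays the second-highest, 38,100.
Surplus = 45,600 − 38,100 = 7,500.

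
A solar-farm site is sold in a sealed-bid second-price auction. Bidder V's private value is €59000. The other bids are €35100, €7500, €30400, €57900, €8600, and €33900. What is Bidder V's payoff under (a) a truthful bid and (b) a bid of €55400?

The highest competing bid is €57900.
Bidding truthfully at €59000: Bidder V has the top bid, wins, and pays the second-highest bid €57900. Payoff = €59000 − €57900 = €1100.
Bidding €55400: the top bid is €57900 (a rival), so Bidder V loses. Payoff = €0.

Truthful: €1100; alternative: €0.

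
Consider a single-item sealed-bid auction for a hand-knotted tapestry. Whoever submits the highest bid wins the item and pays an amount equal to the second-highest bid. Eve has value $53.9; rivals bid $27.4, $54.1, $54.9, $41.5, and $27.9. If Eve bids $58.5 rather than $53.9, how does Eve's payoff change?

The highest competing bid is $54.9.
Bidding truthfully at $53.9: the top bid is $54.9 (a rival), so Eve loses. Payoff = $0.0.
Bidding $58.5: Eve has the top bid, wins, and pays the second-highest bid $54.9. Payoff = $53.9 − $54.9 = -$1.0.
Change = -$1.0 − $0.0 = -$1.0.

-$1.0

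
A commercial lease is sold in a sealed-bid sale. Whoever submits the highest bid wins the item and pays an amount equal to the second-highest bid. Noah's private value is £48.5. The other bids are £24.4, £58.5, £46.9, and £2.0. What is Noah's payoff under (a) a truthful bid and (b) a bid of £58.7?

(a) £0.0  (b) -£10.0

The highest competing bid is £58.5.
Bidding truthfully at £48.5: the top bid is £58.5 (a rival), so Noah loses. Payoff = £0.0.
Bidding £58.7: Noah has the top bid, wins, and pays the second-highest bid £58.5. Payoff = £48.5 − £58.5 = -£10.0.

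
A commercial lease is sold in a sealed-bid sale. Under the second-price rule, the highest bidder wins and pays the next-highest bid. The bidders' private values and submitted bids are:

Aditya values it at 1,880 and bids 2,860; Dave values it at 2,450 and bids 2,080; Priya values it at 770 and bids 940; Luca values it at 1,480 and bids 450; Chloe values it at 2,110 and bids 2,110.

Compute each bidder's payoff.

Bids in descending order: Aditya 2,860, then Chloe 2,110, then Dave 2,080, then Priya 940, then Luca 450.
Aditya has the top bid and wins; the price is the second-highest bid, 2,110.
Aditya's payoff = 1,880 − 2,110 = -230. All other bidders lose, so their payoff is 0.

Payoffs: Aditya -230, Dave 0, Priya 0, Luca 0, Chloe 0.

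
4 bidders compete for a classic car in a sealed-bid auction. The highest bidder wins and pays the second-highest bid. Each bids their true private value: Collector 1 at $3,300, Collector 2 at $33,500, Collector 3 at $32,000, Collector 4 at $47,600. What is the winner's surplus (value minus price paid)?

Bids in descending order: Collector 4 $47,600 > Collector 2 $33,500 > Collector 3 $32,000 > Collector 1 $3,300.
Collector 4 wins with the top bid and pays the second-highest, $33,500.
Surplus = $47,600 − $33,500 = $14,100.

Surplus = $14,100.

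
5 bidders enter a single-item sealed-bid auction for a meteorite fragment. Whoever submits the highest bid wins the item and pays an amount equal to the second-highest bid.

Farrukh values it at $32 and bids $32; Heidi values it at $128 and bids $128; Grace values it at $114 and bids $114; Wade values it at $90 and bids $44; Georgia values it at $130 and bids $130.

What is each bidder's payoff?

Ordered from highest: Georgia $130, then Heidi $128, then Grace $114, then Wade $44, then Farrukh $32.
Georgia has the top bid and wins; the price is the second-highest bid, $128.
Georgia's payoff = $130 − $128 = $2. All other bidders lose, so their payoff is 0.

Farrukh $0, Heidi $0, Grace $0, Wade $0, Georgia $2.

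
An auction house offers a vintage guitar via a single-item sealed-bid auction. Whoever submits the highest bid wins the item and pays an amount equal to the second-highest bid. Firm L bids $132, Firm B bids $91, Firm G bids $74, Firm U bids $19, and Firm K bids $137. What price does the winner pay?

The winner pays $132.

Sorted high to low: Firm K $137; Firm L $132; Firm B $91; Firm G $74; Firm U $19.
Firm K has the highest bid, so Firm K wins.
The second-highest bid is $132, so that is what Firm K pays.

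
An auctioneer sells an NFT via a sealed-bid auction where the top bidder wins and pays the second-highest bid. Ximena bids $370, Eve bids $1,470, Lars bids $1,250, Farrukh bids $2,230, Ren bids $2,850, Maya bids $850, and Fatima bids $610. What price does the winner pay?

Sorted high to low: Ren $2,850; Farrukh $2,230; Eve $1,470; Lars $1,250; Maya $850; Fatima $610; Ximena $370.
Ren is the highest bidder, so Ren wins.
Under the second-price rule, the price is the second-highest bid: $2,230.

Price paid: $2,230.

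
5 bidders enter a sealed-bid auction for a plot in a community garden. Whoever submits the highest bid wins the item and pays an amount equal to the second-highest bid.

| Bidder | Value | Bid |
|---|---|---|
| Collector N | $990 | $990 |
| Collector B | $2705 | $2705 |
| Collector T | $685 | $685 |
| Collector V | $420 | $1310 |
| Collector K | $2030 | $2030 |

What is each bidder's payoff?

Bids in descending order: Collector B $2705 > Collector K $2030 > Collector V $1310 > Collector N $990 > Collector T $685.
Collector B has the top bid and wins; the price is the second-highest bid, $2030.
Collector B's payoff = $2705 − $2030 = $675. All other bidders lose, so their payoff is 0.

Payoffs: Collector N $0, Collector B $675, Collector T $0, Collector V $0, Collector K $0.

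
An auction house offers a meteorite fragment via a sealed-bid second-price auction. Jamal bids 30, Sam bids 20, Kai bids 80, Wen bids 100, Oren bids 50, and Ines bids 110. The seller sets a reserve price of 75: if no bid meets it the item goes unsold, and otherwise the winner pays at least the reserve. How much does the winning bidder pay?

The winner pays 100.

Bids in descending order: Ines 110; Wen 100; Kai 80; Oren 50; Jamal 30; Sam 20.
Ines has the highest bid, so Ines wins.
The second-highest bid is 100, which exceeds the reserve, so that sets the price.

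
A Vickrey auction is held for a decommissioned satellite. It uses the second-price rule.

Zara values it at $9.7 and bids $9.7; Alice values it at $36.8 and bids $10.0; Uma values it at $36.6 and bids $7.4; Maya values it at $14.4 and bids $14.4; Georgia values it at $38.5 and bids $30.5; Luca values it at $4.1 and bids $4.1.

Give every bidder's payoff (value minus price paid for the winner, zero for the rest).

Zara $0.0, Alice $0.0, Uma $0.0, Maya $0.0, Georgia $24.1, Luca $0.0.

Sorted high to low: Georgia $30.5; Maya $14.4; Alice $10.0; Zara $9.7; Uma $7.4; Luca $4.1.
Georgia has the top bid and wins; the price is the second-highest bid, $14.4.
Georgia's payoff = $38.5 − $14.4 = $24.1. All other bidders lose, so their payoff is 0.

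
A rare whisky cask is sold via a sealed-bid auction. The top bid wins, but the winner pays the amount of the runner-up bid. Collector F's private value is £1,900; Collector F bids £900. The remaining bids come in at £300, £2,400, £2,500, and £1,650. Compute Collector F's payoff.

Highest competing bid: £2,500.
Collector F's bid £900 is not the highest, so Collector F loses, pays nothing, and earns zero payoff.

Collector F's payoff: £0.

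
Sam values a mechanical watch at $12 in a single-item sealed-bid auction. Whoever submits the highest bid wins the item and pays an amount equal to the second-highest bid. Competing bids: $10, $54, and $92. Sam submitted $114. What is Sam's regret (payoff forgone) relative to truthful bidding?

The highest competing bid is $92.
Bidding truthfully at $12: the top bid is $92 (a rival), so Sam loses. Payoff = $0.
Bidding $114: Sam has the top bid, wins, and pays the second-highest bid $92. Payoff = $12 − $92 = -$80.
Regret = truthful payoff − actual payoff = $0 − -$80 = $80.

Regret: $80.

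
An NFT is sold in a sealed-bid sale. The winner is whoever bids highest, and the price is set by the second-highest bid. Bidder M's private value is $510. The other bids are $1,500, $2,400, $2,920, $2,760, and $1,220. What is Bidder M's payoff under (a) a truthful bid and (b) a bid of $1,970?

Truthful: $0; alternative: $0.

The highest competing bid is $2,920.
Bidding truthfully at $510: the top bid is $2,920 (a rival), so Bidder M loses. Payoff = $0.
Bidding $1,970: the top bid is $2,920 (a rival), so Bidder M loses. Payoff = $0.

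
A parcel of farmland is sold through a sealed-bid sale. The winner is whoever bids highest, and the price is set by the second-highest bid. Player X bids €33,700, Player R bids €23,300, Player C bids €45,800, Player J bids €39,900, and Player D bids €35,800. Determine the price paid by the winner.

Ranking the bids: Player C €45,800; Player J €39,900; Player D €35,800; Player X €33,700; Player R €23,300.
Player C has the highest bid, so Player C wins.
The second-highest bid is €39,900, so that is what Player C pays.

€39,900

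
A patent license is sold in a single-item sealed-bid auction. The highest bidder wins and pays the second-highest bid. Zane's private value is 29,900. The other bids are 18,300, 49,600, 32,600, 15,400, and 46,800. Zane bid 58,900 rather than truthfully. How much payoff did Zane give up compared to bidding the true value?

Regret: 19,700.

The highest competing bid is 49,600.
Bidding truthfully at 29,900: the top bid is 49,600 (a rival), so Zane loses. Payoff = 0.
Bidding 58,900: Zane has the top bid, wins, and pays the second-highest bid 49,600. Payoff = 29,900 − 49,600 = -19,700.
Regret = truthful payoff − actual payoff = 0 − -19,700 = 19,700.
This is the dominant-strategy logic: truthful bidding weakly beats any alternative.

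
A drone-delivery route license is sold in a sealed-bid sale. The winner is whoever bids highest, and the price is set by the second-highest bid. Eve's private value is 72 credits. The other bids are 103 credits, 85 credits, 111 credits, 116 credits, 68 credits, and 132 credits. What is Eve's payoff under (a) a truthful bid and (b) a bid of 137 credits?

The highest competing bid is 132 credits.
Bidding truthfully at 72 credits: the top bid is 132 credits (a rival), so Eve loses. Payoff = 0 credits.
Bidding 137 credits: Eve has the top bid, wins, and pays the second-highest bid 132 credits. Payoff = 72 credits − 132 credits = -60 credits.
This is the dominant-strategy logic: truthful bidding weakly beats any alternative.

Truthful: 0 credits; alternative: -60 credits.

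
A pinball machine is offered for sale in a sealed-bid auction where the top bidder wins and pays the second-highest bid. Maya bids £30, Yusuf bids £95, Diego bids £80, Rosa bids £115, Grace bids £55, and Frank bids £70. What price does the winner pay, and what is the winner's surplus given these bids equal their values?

Price £95; surplus £20.

Ordered from highest: Rosa £115, then Yusuf £95, then Diego £80, then Frank £70, then Grace £55, then Maya £30.
Rosa is the highest bidder, so Rosa wins.
Under the second-price rule, the price is the second-highest bid: £95.
Surplus = £115 − £95 = £20.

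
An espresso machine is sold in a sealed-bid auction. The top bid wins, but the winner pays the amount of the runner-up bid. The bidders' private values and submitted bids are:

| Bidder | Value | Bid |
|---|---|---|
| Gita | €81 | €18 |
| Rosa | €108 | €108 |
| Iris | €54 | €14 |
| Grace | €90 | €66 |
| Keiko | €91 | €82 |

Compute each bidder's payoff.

Gita €0, Rosa €26, Iris €0, Grace €0, Keiko €0.

Ranking the bids: Rosa €108 > Keiko €82 > Grace €66 > Gita €18 > Iris €14.
Rosa has the top bid and wins; the price is the second-highest bid, €82.
Rosa's payoff = €108 − €82 = €26. All other bidders lose, so their payoff is 0.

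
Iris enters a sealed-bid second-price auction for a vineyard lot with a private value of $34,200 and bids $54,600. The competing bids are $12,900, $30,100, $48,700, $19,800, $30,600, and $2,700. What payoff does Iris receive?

Highest competing bid: $48,700.
Iris's bid $54,600 is the highest overall, so Iris wins and pays the second-highest bid, $48,700.
Payoff = value − price = $34,200 − $48,700 = -$14,500.

Iris's payoff: -$14,500.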